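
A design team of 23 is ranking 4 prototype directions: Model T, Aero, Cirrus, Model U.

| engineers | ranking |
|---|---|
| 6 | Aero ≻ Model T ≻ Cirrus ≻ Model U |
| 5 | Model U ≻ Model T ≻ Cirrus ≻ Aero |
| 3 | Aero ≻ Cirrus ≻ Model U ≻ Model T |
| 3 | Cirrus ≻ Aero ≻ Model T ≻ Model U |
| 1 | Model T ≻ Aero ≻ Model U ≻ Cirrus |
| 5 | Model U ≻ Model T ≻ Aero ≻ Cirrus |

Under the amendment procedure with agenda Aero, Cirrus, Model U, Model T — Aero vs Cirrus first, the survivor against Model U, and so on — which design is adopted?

Round 1: Aero vs Cirrus — 15–8, Aero advances.
Round 2: Aero vs Model U — 13–10, Aero advances.
Round 3: Aero vs Model T — 12–11, Aero advances.
The agenda winner is Aero.

Aero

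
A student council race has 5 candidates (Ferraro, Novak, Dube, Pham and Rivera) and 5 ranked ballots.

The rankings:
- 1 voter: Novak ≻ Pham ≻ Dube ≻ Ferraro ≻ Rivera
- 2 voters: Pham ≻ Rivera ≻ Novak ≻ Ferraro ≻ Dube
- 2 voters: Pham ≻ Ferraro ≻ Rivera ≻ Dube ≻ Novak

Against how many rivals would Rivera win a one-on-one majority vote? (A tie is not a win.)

Rivera against each rival (5 voters):
Rivera vs Ferraro: 2 for Rivera, 3 for Ferraro — Ferraro by 3–2.
Rivera vs Novak: 2+2 = 4 for Rivera, 1 for Novak — Rivera by 4–1.
Rivera vs Dube: Rivera preferred on 2+2 = 4 ballots; Rivera wins 4–1.
Rivera vs Pham: 0 for Rivera, 5 for Pham — Pham by 5–0.
Rivera beats Novak, Dube; loses to Ferraro, Pham — 2 pairwise wins.

2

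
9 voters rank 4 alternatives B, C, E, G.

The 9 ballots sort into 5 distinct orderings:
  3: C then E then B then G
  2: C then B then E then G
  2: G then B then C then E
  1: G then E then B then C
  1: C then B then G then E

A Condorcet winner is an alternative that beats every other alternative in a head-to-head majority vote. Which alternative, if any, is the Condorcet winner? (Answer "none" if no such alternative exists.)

Check each pair by majority over 9 ballots:
B–C: C 6–3.
B vs E: B, 5–4.
B vs G: B, 6–3.
C–E: C 8–1.
C vs G: C, 6–3.
E vs G: E wins 5–4.
C beats each of B, E, G — C is the Condorcet winner.

C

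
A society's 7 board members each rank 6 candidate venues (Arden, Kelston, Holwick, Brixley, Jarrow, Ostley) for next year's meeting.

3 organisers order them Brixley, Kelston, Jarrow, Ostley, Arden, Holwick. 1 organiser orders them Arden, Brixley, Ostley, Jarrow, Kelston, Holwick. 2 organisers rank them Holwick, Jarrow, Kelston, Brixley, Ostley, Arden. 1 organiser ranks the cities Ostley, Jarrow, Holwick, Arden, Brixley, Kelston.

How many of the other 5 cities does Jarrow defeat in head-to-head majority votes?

Jarrow against each rival (7 organisers):
Jarrow vs Arden: 6 to 1, Jarrow.
Jarrow vs Kelston: Jarrow preferred on 1+2+1 = 4 ballots; Jarrow wins 4–3.
Jarrow vs Holwick: Jarrow preferred on 3+1+1 = 5 ballots; Jarrow wins 5–2.
Jarrow vs Brixley: 3 to 4, Brixley.
Jarrow–Ostley: Jarrow 5–2.
Jarrow beats Arden, Kelston, Holwick, Ostley; loses to Brixley — 4 pairwise wins.

4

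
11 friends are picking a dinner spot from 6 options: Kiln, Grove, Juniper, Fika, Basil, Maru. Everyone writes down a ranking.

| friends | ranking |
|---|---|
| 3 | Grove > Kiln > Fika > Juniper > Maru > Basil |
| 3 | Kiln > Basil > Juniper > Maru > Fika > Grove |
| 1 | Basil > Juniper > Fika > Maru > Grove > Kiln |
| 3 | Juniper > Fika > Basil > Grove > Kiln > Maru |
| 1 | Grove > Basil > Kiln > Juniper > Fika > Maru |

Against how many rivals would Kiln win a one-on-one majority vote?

Kiln against each rival (11 friends):
Kiln vs Grove: Grove, 8–3.
Kiln vs Juniper: 3+3+1 = 7 for Kiln, 4 for Juniper — Kiln by 7–4.
Kiln–Fika: Kiln 7–4.
Kiln vs Basil: Kiln preferred on 3+3 = 6 ballots; Kiln wins 6–5.
Kiln–Maru: Kiln 10–1.
Kiln beats Juniper, Fika, Basil, Maru; loses to Grove — 4 pairwise wins.

4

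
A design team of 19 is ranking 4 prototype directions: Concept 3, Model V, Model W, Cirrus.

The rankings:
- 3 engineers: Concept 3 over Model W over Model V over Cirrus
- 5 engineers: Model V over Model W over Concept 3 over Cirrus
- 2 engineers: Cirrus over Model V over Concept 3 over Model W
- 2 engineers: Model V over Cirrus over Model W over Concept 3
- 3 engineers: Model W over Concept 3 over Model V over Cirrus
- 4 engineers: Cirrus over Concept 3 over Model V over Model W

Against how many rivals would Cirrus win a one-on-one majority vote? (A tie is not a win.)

0

Cirrus against each rival (19 engineers):
Cirrus vs Concept 3: Concept 3 wins 11–8.
Cirrus vs Model V: 2+4 = 6 for Cirrus, 13 for Model V — Model V by 13–6.
Cirrus vs Model W: Model W, 11–8.
Cirrus beats no one; loses to Concept 3, Model V, Model W — 0 pairwise wins.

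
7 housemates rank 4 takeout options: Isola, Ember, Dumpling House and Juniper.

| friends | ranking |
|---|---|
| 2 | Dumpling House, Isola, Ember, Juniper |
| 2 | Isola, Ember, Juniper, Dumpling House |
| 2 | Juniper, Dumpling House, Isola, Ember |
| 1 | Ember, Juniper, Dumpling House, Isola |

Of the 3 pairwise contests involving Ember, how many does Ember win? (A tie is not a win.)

1

Ember against each rival (7 friends):
Ember vs Isola: 1 to 6, Isola.
Ember vs Dumpling House: 2+1 = 3 for Ember, 4 for Dumpling House — Dumpling House by 4–3.
Ember vs Juniper: Ember is ranked higher on 2+2+1 = 5 ballots, Juniper on 2. Ember wins 5–2.
Ember beats Juniper; loses to Isola, Dumpling House — 1 pairwise win.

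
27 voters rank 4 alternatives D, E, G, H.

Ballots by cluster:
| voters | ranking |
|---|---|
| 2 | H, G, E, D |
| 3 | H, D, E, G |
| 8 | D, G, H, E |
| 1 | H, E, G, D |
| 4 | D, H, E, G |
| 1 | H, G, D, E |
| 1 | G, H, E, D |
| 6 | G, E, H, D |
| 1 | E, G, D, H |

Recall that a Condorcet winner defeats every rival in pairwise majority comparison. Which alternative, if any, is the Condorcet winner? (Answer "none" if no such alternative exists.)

none

Check each pair by majority over 27 ballots:
D vs E: D wins 16–11.
D vs G: D wins 15–12.
D vs H: D preferred on 8+4+1 = 13 ballots; H wins 14–13.
E–G: G 18–9.
E vs H: E preferred on 6+1 = 7 ballots; H wins 20–7.
G vs H: 16 to 11, G.
No alternative is unbeaten: D loses to H; E loses to D; G loses to D; H loses to G. In particular D > G > H > D is a majority cycle — no Condorcet winner exists.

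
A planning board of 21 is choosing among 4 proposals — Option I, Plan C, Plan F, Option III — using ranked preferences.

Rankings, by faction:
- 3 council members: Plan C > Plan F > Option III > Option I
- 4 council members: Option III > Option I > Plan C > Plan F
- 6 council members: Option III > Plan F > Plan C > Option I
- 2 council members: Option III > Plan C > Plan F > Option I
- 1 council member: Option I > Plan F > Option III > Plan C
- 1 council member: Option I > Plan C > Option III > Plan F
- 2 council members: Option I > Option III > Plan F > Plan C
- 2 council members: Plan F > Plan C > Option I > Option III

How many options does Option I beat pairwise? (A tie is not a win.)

Option I against each rival (21 council members):
Option I vs Plan C: 4+1+1+2 = 8 for Option I, 13 for Plan C — Plan C by 13–8.
Option I vs Plan F: Plan F wins 13–8.
Option I vs Option III: Option III, 15–6.
Option I beats no one; loses to Plan C, Plan F, Option III — 0 pairwise wins.

0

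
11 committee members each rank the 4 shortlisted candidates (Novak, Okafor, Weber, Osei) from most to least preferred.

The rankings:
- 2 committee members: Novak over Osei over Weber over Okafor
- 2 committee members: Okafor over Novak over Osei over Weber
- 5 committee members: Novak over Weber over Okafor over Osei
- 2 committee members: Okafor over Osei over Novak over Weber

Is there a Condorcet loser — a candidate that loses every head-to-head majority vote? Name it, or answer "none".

none

Pairwise majorities:
Novak vs Okafor: Novak, 7–4.
Novak vs Weber: 2+2+5+2 = 11 for Novak, 0 for Weber — Novak by 11–0.
Novak–Osei: Novak 9–2.
Okafor vs Weber: Okafor is ranked higher on 2+2 = 4 ballots, Weber on 7. Weber wins 7–4.
Okafor–Osei: Okafor 9–2.
Weber vs Osei: 5 for Weber, 6 for Osei — Osei by 6–5.
Every candidate wins at least one matchup (Novak beats Okafor; Okafor beats Osei; Weber beats Okafor; Osei beats Weber), so there is no Condorcet loser.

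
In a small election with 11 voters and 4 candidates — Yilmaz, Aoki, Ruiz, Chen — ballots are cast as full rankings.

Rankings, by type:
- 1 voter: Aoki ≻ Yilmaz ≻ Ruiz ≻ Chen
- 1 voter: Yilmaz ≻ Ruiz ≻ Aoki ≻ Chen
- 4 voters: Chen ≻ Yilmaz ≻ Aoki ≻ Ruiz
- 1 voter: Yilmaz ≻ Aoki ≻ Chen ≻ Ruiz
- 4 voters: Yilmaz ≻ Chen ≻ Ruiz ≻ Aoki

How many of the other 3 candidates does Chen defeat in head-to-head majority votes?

Chen against each rival (11 voters):
Chen vs Yilmaz: Chen preferred on 4 ballots; Yilmaz wins 7–4.
Chen vs Aoki: Chen preferred on 4+4 = 8 ballots; Chen wins 8–3.
Chen vs Ruiz: Chen wins 9–2.
Chen beats Aoki, Ruiz; loses to Yilmaz — 2 pairwise wins.

2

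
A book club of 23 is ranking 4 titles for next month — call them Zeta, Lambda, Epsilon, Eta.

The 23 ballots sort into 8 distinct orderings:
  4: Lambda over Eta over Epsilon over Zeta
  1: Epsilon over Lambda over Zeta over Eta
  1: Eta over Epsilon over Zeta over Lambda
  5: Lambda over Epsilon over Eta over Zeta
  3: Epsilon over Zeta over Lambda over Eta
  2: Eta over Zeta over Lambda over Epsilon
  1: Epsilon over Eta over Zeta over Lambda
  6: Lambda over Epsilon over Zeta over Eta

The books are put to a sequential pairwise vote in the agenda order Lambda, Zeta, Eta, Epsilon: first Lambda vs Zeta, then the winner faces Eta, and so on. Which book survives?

Round 1: Lambda vs Zeta — 16–7, Lambda advances.
Round 2: Lambda vs Eta — 19–4, Lambda advances.
Round 3: Lambda vs Epsilon — 17–6, Lambda advances.
Lambda survives the agenda.

Lambda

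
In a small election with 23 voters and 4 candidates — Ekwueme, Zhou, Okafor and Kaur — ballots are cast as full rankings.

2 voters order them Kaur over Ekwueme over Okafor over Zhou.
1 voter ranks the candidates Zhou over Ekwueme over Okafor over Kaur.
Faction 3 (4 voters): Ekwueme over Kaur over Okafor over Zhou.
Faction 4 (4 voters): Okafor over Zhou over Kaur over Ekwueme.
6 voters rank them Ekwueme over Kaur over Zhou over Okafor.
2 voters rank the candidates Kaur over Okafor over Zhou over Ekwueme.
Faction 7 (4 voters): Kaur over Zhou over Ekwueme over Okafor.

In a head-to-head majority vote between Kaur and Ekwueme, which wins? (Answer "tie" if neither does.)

Kaur

Ballots ranking Kaur above Ekwueme: 2 + 4 + 2 + 4 = 12.
Ballots ranking Ekwueme above Kaur: 23 − 12 = 11.
Kaur wins the head-to-head 12–11.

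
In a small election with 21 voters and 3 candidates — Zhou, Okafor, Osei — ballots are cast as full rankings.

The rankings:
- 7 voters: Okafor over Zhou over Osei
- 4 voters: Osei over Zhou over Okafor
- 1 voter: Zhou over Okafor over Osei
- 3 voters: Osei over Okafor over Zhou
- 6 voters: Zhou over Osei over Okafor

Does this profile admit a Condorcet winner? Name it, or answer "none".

Zhou

Pairwise majorities:
Zhou–Okafor: Zhou 11–10.
Zhou vs Osei: Zhou is ranked higher on 7+1+6 = 14 ballots, Osei on 7. Zhou wins 14–7.
Okafor vs Osei: Okafor preferred on 7+1 = 8 ballots; Osei wins 13–8.
Zhou wins every pairwise contest, so Zhou is the Condorcet winner.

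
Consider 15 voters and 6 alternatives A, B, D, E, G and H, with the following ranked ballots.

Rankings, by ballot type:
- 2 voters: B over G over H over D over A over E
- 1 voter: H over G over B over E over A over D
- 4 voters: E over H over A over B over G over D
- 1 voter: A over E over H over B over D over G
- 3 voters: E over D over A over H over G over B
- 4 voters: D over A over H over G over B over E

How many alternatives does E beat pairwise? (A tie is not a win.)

5

E against each rival (15 voters):
E vs A: 8 to 7, E.
E–B: E 8–7.
E–D: E 9–6.
E vs G: E, 8–7.
E vs H: 8 to 7, E.
E beats A, B, D, G, H — 5 pairwise wins.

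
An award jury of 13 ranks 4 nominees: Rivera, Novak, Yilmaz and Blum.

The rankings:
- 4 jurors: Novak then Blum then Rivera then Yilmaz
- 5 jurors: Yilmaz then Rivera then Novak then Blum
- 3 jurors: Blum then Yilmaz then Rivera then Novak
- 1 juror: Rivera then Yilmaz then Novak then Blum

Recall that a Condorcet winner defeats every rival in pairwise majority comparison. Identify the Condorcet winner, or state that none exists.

Pairwise majorities:
Rivera vs Novak: Rivera wins 9–4.
Rivera–Yilmaz: Yilmaz 8–5.
Rivera–Blum: Blum 7–6.
Novak vs Yilmaz: Yilmaz, 9–4.
Novak vs Blum: Novak wins 10–3.
Yilmaz–Blum: Blum 7–6.
Every nominee loses at least once (Rivera loses to Yilmaz; Novak loses to Rivera; Yilmaz loses to Blum; Blum loses to Novak). The majority relation contains the cycle Rivera → Novak → Blum → Rivera, so there is no Condorcet winner.

none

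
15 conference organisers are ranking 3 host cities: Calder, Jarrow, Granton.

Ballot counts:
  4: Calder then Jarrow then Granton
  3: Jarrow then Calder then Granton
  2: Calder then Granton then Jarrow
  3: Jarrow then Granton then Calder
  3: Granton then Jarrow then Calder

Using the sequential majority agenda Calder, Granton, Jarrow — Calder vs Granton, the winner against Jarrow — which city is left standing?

Jarrow

Round 1: Calder vs Granton — 9–6, Calder advances.
Round 2: Calder vs Jarrow — 6–9, Jarrow advances.
The agenda winner is Jarrow.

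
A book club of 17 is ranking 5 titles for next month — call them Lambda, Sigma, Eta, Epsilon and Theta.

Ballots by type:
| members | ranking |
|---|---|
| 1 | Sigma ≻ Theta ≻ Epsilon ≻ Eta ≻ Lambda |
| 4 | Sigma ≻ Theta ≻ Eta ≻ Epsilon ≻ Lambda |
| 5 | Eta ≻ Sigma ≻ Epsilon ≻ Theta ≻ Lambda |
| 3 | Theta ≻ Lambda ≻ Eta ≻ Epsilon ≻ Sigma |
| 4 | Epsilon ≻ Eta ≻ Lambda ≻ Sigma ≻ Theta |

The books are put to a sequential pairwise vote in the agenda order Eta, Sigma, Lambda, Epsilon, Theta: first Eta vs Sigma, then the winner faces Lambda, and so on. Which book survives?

Round 1: Eta vs Sigma — 12–5, Eta advances.
Round 2: Eta vs Lambda — 14–3, Eta advances.
Round 3: Eta vs Epsilon — 12–5, Eta advances.
Round 4: Eta vs Theta — 9–8, Eta advances.
The agenda winner is Eta.

Eta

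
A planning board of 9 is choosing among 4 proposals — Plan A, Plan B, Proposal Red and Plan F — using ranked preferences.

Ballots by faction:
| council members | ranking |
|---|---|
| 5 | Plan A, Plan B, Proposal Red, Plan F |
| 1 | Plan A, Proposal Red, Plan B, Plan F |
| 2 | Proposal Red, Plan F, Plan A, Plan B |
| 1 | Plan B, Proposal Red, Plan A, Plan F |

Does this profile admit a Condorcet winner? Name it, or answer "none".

Head-to-head results (9 council members):
Plan A–Plan B: Plan A 8–1.
Plan A vs Proposal Red: Plan A is ranked higher on 5+1 = 6 ballots, Proposal Red on 3. Plan A wins 6–3.
Plan A vs Plan F: Plan A preferred on 5+1+1 = 7 ballots; Plan A wins 7–2.
Plan B vs Proposal Red: 5+1 = 6 for Plan B, 3 for Proposal Red — Plan B by 6–3.
Plan B–Plan F: Plan B 7–2.
Proposal Red vs Plan F: Proposal Red is ranked higher on 5+1+2+1 = 9 ballots, Plan F on 0. Proposal Red wins 9–0.
Plan A beats each of Plan B, Proposal Red, Plan F — Plan A is the Condorcet winner.

Plan A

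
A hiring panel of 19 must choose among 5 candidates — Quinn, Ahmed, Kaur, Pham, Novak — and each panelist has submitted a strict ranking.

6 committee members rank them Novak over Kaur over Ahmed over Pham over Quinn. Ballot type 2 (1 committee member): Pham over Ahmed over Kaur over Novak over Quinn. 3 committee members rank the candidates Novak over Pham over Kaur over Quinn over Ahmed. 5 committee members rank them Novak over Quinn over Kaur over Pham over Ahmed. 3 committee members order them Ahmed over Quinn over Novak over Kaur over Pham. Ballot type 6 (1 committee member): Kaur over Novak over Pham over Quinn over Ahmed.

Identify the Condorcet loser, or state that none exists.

Head-to-head results (19 committee members):
Quinn vs Ahmed: Ahmed wins 10–9.
Quinn vs Kaur: Quinn is ranked higher on 5+3 = 8 ballots, Kaur on 11. Kaur wins 11–8.
Quinn vs Pham: Pham wins 11–8.
Quinn vs Novak: Quinn is ranked higher on 3 ballots, Novak on 16. Novak wins 16–3.
Ahmed vs Kaur: Ahmed is ranked higher on 1+3 = 4 ballots, Kaur on 15. Kaur wins 15–4.
Ahmed vs Pham: 9 to 10, Pham.
Ahmed–Novak: Novak 15–4.
Kaur vs Pham: 6+5+3+1 = 15 for Kaur, 4 for Pham — Kaur by 15–4.
Kaur vs Novak: Novak wins 17–2.
Pham vs Novak: Novak wins 18–1.
Only Quinn has no wins; Quinn is the Condorcet loser.

Quinn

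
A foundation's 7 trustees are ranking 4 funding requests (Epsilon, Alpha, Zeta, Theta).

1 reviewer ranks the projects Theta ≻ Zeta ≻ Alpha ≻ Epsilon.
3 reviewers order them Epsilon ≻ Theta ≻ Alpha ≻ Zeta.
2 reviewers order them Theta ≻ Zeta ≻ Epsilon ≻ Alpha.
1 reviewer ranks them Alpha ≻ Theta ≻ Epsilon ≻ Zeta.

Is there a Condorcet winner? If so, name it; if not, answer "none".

Check each pair by majority over 7 ballots:
Epsilon vs Alpha: Epsilon is ranked higher on 3+2 = 5 ballots, Alpha on 2. Epsilon wins 5–2.
Epsilon vs Zeta: 4 to 3, Epsilon.
Epsilon vs Theta: 3 for Epsilon, 4 for Theta — Theta by 4–3.
Alpha vs Zeta: Alpha is ranked higher on 3+1 = 4 ballots, Zeta on 3. Alpha wins 4–3.
Alpha vs Theta: Alpha is ranked higher on 1 ballot, Theta on 6. Theta wins 6–1.
Zeta vs Theta: 0 to 7, Theta.
Theta defeats every rival head-to-head and is the Condorcet winner.

Theta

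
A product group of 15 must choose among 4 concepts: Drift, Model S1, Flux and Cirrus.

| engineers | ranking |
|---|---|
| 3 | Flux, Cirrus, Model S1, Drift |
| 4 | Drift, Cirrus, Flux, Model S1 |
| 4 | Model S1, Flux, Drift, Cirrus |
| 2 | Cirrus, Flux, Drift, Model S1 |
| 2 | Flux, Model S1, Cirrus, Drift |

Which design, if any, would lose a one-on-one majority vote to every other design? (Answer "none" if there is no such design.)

none

Pairwise majorities:
Drift vs Model S1: 6 to 9, Model S1.
Drift vs Flux: 4 for Drift, 11 for Flux — Flux by 11–4.
Drift vs Cirrus: Drift, 8–7.
Model S1–Flux: Flux 11–4.
Model S1 vs Cirrus: Model S1 preferred on 4+2 = 6 ballots; Cirrus wins 9–6.
Flux vs Cirrus: 9 to 6, Flux.
Each design has at least one pairwise win (Drift beats Cirrus; Model S1 beats Drift; Flux beats Drift; Cirrus beats Model S1) — no Condorcet loser.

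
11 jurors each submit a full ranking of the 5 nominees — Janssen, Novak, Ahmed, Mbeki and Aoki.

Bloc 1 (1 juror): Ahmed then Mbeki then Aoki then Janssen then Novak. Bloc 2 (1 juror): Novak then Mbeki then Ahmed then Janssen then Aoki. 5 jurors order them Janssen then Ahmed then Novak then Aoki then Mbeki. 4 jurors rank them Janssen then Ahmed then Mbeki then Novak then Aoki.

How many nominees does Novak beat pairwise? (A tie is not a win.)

2

Novak against each rival (11 jurors):
Novak vs Janssen: 1 for Novak, 10 for Janssen — Janssen by 10–1.
Novak vs Ahmed: Ahmed, 10–1.
Novak vs Mbeki: Novak wins 6–5.
Novak vs Aoki: Novak, 10–1.
Novak beats Mbeki, Aoki; loses to Janssen, Ahmed — 2 pairwise wins.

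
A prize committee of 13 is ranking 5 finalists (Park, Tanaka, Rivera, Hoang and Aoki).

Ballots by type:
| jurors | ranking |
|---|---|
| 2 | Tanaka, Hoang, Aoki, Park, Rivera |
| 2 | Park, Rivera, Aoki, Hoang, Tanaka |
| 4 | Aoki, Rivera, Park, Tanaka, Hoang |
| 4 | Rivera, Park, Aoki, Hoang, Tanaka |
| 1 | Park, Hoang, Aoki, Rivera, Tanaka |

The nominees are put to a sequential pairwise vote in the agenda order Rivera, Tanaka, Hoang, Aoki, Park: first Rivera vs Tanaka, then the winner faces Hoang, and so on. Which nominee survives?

Round 1: Rivera vs Tanaka — 11–2, Rivera advances.
Round 2: Rivera vs Hoang — 10–3, Rivera advances.
Round 3: Rivera vs Aoki — 6–7, Aoki advances.
Round 4: Aoki vs Park — 6–7, Park advances.
Park survives the agenda.

Park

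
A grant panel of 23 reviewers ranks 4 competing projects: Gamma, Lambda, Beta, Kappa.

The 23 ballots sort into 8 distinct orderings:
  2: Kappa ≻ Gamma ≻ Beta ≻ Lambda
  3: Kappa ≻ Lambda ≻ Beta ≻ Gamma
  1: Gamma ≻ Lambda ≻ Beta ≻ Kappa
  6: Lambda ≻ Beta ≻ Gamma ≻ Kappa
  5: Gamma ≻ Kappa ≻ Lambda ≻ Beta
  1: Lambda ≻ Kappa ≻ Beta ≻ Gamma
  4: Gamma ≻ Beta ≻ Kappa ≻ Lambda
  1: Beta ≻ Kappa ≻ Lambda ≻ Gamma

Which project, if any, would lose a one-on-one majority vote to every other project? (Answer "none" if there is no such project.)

Pairwise majorities:
Gamma vs Lambda: Gamma is ranked higher on 2+1+5+4 = 12 ballots, Lambda on 11. Gamma wins 12–11.
Gamma vs Beta: Gamma, 12–11.
Gamma–Kappa: Gamma 16–7.
Lambda vs Beta: Lambda preferred on 3+1+6+5+1 = 16 ballots; Lambda wins 16–7.
Lambda vs Kappa: 1+6+1 = 8 for Lambda, 15 for Kappa — Kappa by 15–8.
Beta vs Kappa: Beta preferred on 1+6+4+1 = 12 ballots; Beta wins 12–11.
No project is winless: Gamma beats Lambda; Lambda beats Beta; Beta beats Kappa; Kappa beats Lambda. There is no Condorcet loser.

none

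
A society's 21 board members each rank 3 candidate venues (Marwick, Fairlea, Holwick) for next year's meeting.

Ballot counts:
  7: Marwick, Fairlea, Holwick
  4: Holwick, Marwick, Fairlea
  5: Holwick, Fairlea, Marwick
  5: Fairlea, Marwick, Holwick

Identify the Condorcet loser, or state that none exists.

Head-to-head results (21 organisers):
Marwick vs Fairlea: Marwick wins 11–10.
Marwick vs Holwick: Marwick is ranked higher on 7+5 = 12 ballots, Holwick on 9. Marwick wins 12–9.
Fairlea vs Holwick: 7+5 = 12 for Fairlea, 9 for Holwick — Fairlea by 12–9.
Only Holwick has no wins; Holwick is the Condorcet loser.

Holwick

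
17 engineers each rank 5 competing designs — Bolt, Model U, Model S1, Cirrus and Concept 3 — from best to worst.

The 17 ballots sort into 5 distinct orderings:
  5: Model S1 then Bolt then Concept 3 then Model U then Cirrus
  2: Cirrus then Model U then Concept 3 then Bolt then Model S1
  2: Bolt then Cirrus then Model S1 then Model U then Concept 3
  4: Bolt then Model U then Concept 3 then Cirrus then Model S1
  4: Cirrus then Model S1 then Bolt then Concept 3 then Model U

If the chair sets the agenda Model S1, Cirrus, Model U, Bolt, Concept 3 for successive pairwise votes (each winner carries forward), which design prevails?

Bolt

Round 1: Model S1 vs Cirrus — 5–12, Cirrus advances.
Round 2: Cirrus vs Model U — 8–9, Model U advances.
Round 3: Model U vs Bolt — 2–15, Bolt advances.
Round 4: Bolt vs Concept 3 — 15–2, Bolt advances.
The agenda winner is Bolt.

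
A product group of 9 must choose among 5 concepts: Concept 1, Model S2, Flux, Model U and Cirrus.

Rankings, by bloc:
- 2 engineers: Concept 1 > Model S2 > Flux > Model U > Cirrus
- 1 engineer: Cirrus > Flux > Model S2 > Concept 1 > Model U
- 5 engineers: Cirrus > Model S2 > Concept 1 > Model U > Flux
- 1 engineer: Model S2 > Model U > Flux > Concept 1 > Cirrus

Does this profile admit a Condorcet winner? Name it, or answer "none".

Cirrus

Pairwise majorities:
Concept 1 vs Model S2: Concept 1 is ranked higher on 2 ballots, Model S2 on 7. Model S2 wins 7–2.
Concept 1–Flux: Concept 1 7–2.
Concept 1 vs Model U: Concept 1, 8–1.
Concept 1 vs Cirrus: 3 to 6, Cirrus.
Model S2 vs Flux: 8 to 1, Model S2.
Model S2 vs Model U: Model S2 wins 9–0.
Model S2 vs Cirrus: 2+1 = 3 for Model S2, 6 for Cirrus — Cirrus by 6–3.
Flux–Model U: Model U 6–3.
Flux–Cirrus: Cirrus 6–3.
Model U vs Cirrus: Cirrus, 6–3.
Cirrus defeats every rival head-to-head and is the Condorcet winner.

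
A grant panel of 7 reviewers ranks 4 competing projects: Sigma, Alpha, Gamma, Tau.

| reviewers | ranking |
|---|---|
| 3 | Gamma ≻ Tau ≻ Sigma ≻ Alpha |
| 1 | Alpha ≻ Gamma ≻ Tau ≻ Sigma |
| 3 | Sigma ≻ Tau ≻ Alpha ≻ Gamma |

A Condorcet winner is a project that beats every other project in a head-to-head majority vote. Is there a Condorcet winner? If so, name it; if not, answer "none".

Pairwise majorities:
Sigma vs Alpha: Sigma wins 6–1.
Sigma vs Gamma: Gamma, 4–3.
Sigma vs Tau: Tau, 4–3.
Alpha–Gamma: Alpha 4–3.
Alpha vs Tau: Tau, 6–1.
Gamma vs Tau: Gamma, 4–3.
No project is unbeaten: Sigma loses to Gamma; Alpha loses to Sigma; Gamma loses to Alpha; Tau loses to Gamma. In particular Sigma → Alpha → Gamma → Sigma is a majority cycle — no Condorcet winner exists.

none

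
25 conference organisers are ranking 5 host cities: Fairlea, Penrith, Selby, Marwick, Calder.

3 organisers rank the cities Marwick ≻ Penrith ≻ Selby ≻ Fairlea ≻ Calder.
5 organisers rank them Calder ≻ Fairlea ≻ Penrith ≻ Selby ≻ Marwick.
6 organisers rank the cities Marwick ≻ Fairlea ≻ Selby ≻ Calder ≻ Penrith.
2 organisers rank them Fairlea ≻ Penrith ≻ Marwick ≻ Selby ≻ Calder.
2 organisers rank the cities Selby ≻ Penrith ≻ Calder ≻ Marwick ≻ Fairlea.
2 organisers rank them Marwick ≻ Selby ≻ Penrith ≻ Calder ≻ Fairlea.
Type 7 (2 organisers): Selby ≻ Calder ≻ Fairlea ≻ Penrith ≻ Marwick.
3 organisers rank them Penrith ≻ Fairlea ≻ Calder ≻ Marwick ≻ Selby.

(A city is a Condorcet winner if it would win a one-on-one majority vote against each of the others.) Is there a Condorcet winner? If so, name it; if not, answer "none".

Check each pair by majority over 25 ballots:
Fairlea vs Penrith: Fairlea is ranked higher on 5+6+2+2 = 15 ballots, Penrith on 10. Fairlea wins 15–10.
Fairlea vs Selby: Fairlea is ranked higher on 5+6+2+3 = 16 ballots, Selby on 9. Fairlea wins 16–9.
Fairlea vs Marwick: 5+2+2+3 = 12 for Fairlea, 13 for Marwick — Marwick by 13–12.
Fairlea vs Calder: 3+6+2+3 = 14 for Fairlea, 11 for Calder — Fairlea by 14–11.
Penrith vs Selby: 3+5+2+3 = 13 for Penrith, 12 for Selby — Penrith by 13–12.
Penrith vs Marwick: 5+2+2+2+3 = 14 for Penrith, 11 for Marwick — Penrith by 14–11.
Penrith vs Calder: 12 to 13, Calder.
Selby vs Marwick: 9 to 16, Marwick.
Selby vs Calder: Selby preferred on 3+6+2+2+2+2 = 17 ballots; Selby wins 17–8.
Marwick vs Calder: Marwick is ranked higher on 3+6+2+2 = 13 ballots, Calder on 12. Marwick wins 13–12.
Each city drops at least one matchup (Fairlea loses to Marwick; Penrith loses to Fairlea; Selby loses to Fairlea; Marwick loses to Penrith; Calder loses to Fairlea); the cycle Fairlea > Penrith > Marwick > Fairlea rules out a Condorcet winner.

none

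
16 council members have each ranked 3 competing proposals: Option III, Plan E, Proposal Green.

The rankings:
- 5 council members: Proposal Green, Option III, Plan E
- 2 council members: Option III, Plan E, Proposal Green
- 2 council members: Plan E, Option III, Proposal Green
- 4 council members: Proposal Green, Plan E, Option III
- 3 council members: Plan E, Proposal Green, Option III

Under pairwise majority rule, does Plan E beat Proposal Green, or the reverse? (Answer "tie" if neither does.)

Proposal Green

Ballots ranking Plan E above Proposal Green: 2 + 2 + 3 = 7.
Ballots ranking Proposal Green above Plan E: 16 − 7 = 9.
Proposal Green wins the head-to-head 9–7.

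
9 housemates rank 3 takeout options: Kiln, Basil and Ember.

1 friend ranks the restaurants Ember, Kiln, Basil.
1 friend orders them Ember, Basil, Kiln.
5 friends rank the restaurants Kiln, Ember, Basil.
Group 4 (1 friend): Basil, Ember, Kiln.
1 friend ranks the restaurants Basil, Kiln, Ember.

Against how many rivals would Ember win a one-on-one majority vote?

Ember against each rival (9 friends):
Ember vs Kiln: Ember preferred on 1+1+1 = 3 ballots; Kiln wins 6–3.
Ember vs Basil: 1+1+5 = 7 for Ember, 2 for Basil — Ember by 7–2.
Ember beats Basil; loses to Kiln — 1 pairwise win.

1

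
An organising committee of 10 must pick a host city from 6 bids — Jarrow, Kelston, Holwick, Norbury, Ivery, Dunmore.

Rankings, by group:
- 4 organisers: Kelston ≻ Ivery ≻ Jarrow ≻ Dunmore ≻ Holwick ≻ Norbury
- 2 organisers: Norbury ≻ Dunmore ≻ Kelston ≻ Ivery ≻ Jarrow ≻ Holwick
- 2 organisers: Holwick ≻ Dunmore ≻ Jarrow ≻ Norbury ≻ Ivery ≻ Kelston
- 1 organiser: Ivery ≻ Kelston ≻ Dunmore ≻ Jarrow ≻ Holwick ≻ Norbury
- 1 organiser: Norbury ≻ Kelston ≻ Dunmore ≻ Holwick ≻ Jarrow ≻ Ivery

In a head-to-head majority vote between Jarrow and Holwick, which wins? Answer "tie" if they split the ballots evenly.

Ballots ranking Jarrow above Holwick: 4 + 2 + 1 = 7.
Ballots ranking Holwick above Jarrow: 10 − 7 = 3.
Jarrow wins the head-to-head 7–3.

Jarrow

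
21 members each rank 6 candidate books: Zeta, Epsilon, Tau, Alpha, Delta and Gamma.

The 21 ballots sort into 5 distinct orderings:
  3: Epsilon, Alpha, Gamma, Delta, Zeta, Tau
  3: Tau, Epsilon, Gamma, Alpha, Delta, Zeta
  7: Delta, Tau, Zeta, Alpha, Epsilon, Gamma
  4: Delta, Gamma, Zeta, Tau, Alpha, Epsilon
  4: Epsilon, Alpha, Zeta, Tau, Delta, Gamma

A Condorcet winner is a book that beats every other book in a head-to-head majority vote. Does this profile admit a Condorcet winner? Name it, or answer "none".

Delta

Pairwise majorities:
Zeta vs Epsilon: Zeta is ranked higher on 7+4 = 11 ballots, Epsilon on 10. Zeta wins 11–10.
Zeta vs Tau: Zeta preferred on 3+4+4 = 11 ballots; Zeta wins 11–10.
Zeta vs Alpha: 11 to 10, Zeta.
Zeta vs Delta: 4 for Zeta, 17 for Delta — Delta by 17–4.
Zeta vs Gamma: Zeta preferred on 7+4 = 11 ballots; Zeta wins 11–10.
Epsilon vs Tau: 3+4 = 7 for Epsilon, 14 for Tau — Tau by 14–7.
Epsilon vs Alpha: Epsilon is ranked higher on 3+3+4 = 10 ballots, Alpha on 11. Alpha wins 11–10.
Epsilon vs Delta: 3+3+4 = 10 for Epsilon, 11 for Delta — Delta by 11–10.
Epsilon vs Gamma: Epsilon is ranked higher on 3+3+7+4 = 17 ballots, Gamma on 4. Epsilon wins 17–4.
Tau vs Alpha: 3+7+4 = 14 for Tau, 7 for Alpha — Tau by 14–7.
Tau vs Delta: Tau is ranked higher on 3+4 = 7 ballots, Delta on 14. Delta wins 14–7.
Tau vs Gamma: 3+7+4 = 14 for Tau, 7 for Gamma — Tau by 14–7.
Alpha vs Delta: 3+3+4 = 10 for Alpha, 11 for Delta — Delta by 11–10.
Alpha vs Gamma: 3+7+4 = 14 for Alpha, 7 for Gamma — Alpha by 14–7.
Delta vs Gamma: 15 to 6, Delta.
Only Delta has no losses; Delta is the Condorcet winner.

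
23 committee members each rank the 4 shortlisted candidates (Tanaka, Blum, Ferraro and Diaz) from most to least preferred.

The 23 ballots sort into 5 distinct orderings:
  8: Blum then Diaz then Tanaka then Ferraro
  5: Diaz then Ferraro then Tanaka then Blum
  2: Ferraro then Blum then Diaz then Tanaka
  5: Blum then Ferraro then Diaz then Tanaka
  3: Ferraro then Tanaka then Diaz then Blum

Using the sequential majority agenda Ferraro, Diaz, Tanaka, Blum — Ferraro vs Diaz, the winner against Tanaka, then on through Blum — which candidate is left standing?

Blum

Round 1: Ferraro vs Diaz — 10–13, Diaz advances.
Round 2: Diaz vs Tanaka — 20–3, Diaz advances.
Round 3: Diaz vs Blum — 8–15, Blum advances.
The agenda winner is Blum.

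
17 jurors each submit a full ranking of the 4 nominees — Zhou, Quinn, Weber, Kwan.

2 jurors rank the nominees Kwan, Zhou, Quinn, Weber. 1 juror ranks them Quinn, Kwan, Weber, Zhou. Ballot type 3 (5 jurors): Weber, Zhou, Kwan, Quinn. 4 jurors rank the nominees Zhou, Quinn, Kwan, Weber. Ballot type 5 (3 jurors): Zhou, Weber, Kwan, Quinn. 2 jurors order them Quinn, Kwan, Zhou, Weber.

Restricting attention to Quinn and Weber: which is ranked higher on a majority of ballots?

Ballots ranking Quinn above Weber: 2 + 1 + 4 + 2 = 9.
Ballots ranking Weber above Quinn: 17 − 9 = 8.
Quinn wins the head-to-head 9–8.

Quinn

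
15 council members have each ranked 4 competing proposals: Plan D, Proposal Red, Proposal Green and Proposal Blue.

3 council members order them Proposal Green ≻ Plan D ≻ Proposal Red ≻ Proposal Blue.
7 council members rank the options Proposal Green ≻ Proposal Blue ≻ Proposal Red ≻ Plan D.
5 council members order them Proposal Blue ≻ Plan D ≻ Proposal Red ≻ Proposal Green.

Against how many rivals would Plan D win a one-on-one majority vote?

Plan D against each rival (15 council members):
Plan D vs Proposal Red: Plan D preferred on 3+5 = 8 ballots; Plan D wins 8–7.
Plan D vs Proposal Green: Proposal Green, 10–5.
Plan D vs Proposal Blue: Proposal Blue, 12–3.
Plan D beats Proposal Red; loses to Proposal Green, Proposal Blue — 1 pairwise win.

1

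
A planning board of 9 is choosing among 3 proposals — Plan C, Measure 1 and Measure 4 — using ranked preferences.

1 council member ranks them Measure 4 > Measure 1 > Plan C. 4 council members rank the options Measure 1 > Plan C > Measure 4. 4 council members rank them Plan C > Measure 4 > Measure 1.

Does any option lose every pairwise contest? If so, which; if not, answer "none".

none

Pairwise majorities:
Plan C vs Measure 1: Measure 1 wins 5–4.
Plan C vs Measure 4: Plan C, 8–1.
Measure 1 vs Measure 4: Measure 4, 5–4.
No option is winless: Plan C beats Measure 4; Measure 1 beats Plan C; Measure 4 beats Measure 1. There is no Condorcet loser.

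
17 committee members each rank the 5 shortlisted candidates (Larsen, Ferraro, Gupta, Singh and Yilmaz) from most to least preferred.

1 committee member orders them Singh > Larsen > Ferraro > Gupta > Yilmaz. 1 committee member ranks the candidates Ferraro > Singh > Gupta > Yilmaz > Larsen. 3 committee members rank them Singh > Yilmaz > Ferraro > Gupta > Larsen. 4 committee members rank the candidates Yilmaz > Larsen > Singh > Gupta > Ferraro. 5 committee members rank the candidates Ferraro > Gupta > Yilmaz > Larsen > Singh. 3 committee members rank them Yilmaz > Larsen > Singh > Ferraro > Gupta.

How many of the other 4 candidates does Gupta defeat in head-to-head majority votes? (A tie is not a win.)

Gupta against each rival (17 committee members):
Gupta vs Larsen: Gupta, 9–8.
Gupta vs Ferraro: Ferraro wins 13–4.
Gupta vs Singh: Singh, 12–5.
Gupta vs Yilmaz: 1+1+5 = 7 for Gupta, 10 for Yilmaz — Yilmaz by 10–7.
Gupta beats Larsen; loses to Ferraro, Singh, Yilmaz — 1 pairwise win.

1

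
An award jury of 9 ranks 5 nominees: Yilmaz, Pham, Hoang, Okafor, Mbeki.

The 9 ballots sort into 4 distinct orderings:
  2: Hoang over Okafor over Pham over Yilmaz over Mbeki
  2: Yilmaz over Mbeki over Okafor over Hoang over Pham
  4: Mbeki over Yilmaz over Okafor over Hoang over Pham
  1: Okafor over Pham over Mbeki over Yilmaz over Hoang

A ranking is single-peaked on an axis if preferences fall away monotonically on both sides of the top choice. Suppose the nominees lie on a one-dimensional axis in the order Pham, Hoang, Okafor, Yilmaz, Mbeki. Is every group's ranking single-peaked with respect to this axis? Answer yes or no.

Axis positions: Pham=1, Hoang=2, Okafor=3, Yilmaz=4, Mbeki=5.
Group 1 (peak Hoang at position 2): ranking walks positions 2-3-1-4-5, expanding outward from the peak — single-peaked.
Group 2 (peak Yilmaz at position 4): ranking walks positions 4-5-3-2-1, expanding outward from the peak — single-peaked.
Group 3 (peak Mbeki at position 5): ranking walks positions 5-4-3-2-1, expanding outward from the peak — single-peaked.
Group 4: ranking walks positions 3-1-5-4-2; Pham is ranked above Hoang even though Hoang lies between Pham and the peak Okafor on the axis — preferences dip and rise again. Not single-peaked.
Group 4 violates single-peakedness, so the profile is not single-peaked on this axis.

no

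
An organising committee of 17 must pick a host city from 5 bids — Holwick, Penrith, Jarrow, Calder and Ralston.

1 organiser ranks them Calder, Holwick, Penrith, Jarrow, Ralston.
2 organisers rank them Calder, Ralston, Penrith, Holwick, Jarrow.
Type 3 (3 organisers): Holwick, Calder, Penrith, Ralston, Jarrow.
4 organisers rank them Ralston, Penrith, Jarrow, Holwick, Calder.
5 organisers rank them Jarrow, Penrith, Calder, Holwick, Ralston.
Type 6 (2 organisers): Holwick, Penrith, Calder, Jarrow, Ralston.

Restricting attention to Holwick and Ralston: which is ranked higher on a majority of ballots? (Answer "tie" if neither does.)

Ballots ranking Holwick above Ralston: 1 + 3 + 5 + 2 = 11.
Ballots ranking Ralston above Holwick: 17 − 11 = 6.
Holwick wins the head-to-head 11–6.

Holwick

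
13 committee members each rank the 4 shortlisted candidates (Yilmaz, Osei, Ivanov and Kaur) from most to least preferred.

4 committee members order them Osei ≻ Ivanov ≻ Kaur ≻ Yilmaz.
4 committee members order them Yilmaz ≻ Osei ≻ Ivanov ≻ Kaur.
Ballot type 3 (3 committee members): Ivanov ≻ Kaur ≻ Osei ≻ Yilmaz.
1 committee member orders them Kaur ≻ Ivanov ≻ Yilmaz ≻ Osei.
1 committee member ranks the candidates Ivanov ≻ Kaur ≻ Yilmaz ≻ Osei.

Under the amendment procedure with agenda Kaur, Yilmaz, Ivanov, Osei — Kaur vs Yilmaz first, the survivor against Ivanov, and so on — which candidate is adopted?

Osei

Round 1: Kaur vs Yilmaz — 9–4, Kaur advances.
Round 2: Kaur vs Ivanov — 1–12, Ivanov advances.
Round 3: Ivanov vs Osei — 5–8, Osei advances.
Osei survives the agenda.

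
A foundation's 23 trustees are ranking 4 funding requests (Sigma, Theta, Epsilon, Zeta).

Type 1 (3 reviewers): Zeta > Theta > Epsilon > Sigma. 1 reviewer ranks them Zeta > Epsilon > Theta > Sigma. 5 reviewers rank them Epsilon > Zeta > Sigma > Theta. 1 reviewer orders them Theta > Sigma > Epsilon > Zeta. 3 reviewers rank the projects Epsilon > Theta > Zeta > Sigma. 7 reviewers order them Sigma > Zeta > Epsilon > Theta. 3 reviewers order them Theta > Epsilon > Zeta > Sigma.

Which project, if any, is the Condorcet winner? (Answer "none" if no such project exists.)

Epsilon

Head-to-head results (23 reviewers):
Sigma vs Theta: 5+7 = 12 for Sigma, 11 for Theta — Sigma by 12–11.
Sigma vs Epsilon: 8 to 15, Epsilon.
Sigma–Zeta: Zeta 15–8.
Theta vs Epsilon: Theta preferred on 3+1+3 = 7 ballots; Epsilon wins 16–7.
Theta vs Zeta: Zeta, 16–7.
Epsilon vs Zeta: Epsilon, 12–11.
Epsilon wins every pairwise contest, so Epsilon is the Condorcet winner.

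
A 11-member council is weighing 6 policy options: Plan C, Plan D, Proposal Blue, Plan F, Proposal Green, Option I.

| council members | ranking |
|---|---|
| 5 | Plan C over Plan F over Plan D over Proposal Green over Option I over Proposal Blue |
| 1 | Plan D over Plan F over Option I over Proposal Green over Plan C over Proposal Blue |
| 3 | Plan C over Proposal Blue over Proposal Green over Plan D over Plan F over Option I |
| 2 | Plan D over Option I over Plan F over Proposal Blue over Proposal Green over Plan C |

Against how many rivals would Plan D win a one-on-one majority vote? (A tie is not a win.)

4

Plan D against each rival (11 council members):
Plan D–Plan C: Plan C 8–3.
Plan D vs Proposal Blue: 5+1+2 = 8 for Plan D, 3 for Proposal Blue — Plan D by 8–3.
Plan D vs Plan F: Plan D preferred on 1+3+2 = 6 ballots; Plan D wins 6–5.
Plan D vs Proposal Green: 5+1+2 = 8 for Plan D, 3 for Proposal Green — Plan D by 8–3.
Plan D vs Option I: Plan D is ranked higher on 5+1+3+2 = 11 ballots, Option I on 0. Plan D wins 11–0.
Plan D beats Proposal Blue, Plan F, Proposal Green, Option I; loses to Plan C — 4 pairwise wins.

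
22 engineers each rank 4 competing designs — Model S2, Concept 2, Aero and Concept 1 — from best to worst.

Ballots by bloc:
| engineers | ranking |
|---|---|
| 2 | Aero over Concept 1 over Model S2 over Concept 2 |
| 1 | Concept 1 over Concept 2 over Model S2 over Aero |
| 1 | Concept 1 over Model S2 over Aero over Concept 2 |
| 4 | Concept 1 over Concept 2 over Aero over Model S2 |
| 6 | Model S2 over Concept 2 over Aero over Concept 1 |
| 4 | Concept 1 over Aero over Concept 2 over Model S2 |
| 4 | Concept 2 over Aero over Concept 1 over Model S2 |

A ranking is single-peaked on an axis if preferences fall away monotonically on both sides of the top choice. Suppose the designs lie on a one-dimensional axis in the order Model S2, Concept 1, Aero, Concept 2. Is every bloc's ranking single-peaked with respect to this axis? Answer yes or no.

Axis positions: Model S2=1, Concept 1=2, Aero=3, Concept 2=4.
Bloc 1 (peak Aero at position 3): ranking walks positions 3-2-1-4, expanding outward from the peak — single-peaked.
Bloc 2: ranking walks positions 2-4-1-3; Concept 2 is ranked above Aero even though Aero lies between Concept 2 and the peak Concept 1 on the axis — preferences dip and rise again. Not single-peaked.
Bloc 3 (peak Concept 1 at position 2): ranking walks positions 2-1-3-4, expanding outward from the peak — single-peaked.
Bloc 4: ranking walks positions 2-4-3-1; Concept 2 is ranked above Aero even though Aero lies between Concept 2 and the peak Concept 1 on the axis — preferences dip and rise again. Not single-peaked.
Bloc 5: ranking walks positions 1-4-3-2; Concept 2 is ranked above Concept 1 even though Concept 1 lies between Concept 2 and the peak Model S2 on the axis — preferences dip and rise again. Not single-peaked.
Bloc 6 (peak Concept 1 at position 2): ranking walks positions 2-3-4-1, expanding outward from the peak — single-peaked.
Bloc 7 (peak Concept 2 at position 4): ranking walks positions 4-3-2-1, expanding outward from the peak — single-peaked.
Bloc 2 violates single-peakedness, so the profile is not single-peaked on this axis.

no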